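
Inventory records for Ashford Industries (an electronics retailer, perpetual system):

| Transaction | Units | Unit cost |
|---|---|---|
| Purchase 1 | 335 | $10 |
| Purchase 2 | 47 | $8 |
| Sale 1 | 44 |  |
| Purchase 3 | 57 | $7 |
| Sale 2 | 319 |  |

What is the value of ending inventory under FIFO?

Ending inventory = $551

Sale 1 (44) [FIFO — oldest first]: 44 @ $10 = $440
Sale 2 (319) [FIFO — oldest first]: 291 @ $10 + 28 @ $8 = $3,134
Total COGS = $440 + $3,134 = $3,574
Ending inventory: 19 @ $8 + 57 @ $7 = $551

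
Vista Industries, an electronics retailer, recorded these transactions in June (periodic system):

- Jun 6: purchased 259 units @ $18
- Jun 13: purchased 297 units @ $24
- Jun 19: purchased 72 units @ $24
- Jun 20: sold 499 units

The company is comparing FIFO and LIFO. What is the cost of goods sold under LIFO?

FIFO COGS: 259 @ $18 + 240 @ $24 = $10,422
LIFO COGS: 72 @ $24 + 297 @ $24 + 130 @ $18 = $11,196

COGS = $11,196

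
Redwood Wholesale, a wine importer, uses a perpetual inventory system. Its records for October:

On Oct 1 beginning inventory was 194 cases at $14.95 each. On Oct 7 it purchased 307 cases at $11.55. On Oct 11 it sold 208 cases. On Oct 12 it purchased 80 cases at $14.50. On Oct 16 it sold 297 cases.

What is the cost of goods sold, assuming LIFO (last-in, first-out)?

COGS = $6,469.95

Oct 11, 208 sold [LIFO — newest first]: 208 @ $11.55 = $2,402.40
Oct 16, 297 sold [LIFO — newest first]: 80 @ $14.50 + 99 @ $11.55 + 118 @ $14.95 = $4,067.55
Total COGS = $2,402.40 + $4,067.55 = $6,469.95
Ending inventory: 76 @ $14.95 = $1,136.20
Check: goods available $7,606.15 = COGS $6,469.95 + ending $1,136.20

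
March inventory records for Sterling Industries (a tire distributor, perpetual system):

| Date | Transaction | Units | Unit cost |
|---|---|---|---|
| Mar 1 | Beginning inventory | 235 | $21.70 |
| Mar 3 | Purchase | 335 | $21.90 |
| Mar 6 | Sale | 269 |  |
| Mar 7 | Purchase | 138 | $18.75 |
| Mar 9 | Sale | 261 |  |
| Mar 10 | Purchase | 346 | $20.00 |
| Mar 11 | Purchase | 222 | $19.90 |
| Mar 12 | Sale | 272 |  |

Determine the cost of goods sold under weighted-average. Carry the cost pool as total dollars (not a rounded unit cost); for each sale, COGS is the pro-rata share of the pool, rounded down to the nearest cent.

After Mar 1: 235 on hand, pool $5,099.50 (≈ $21.7000 each)
After Mar 3: 570 on hand, pool $12,436.00 (≈ $21.8175 each)
Mar 6, sell 269: 269/570 × $12,436.00 → $5,868.91
After Mar 7: 439 on hand, pool $9,154.59 (≈ $20.8533 each)
Mar 9, sell 261: 261/439 × $9,154.59 → $5,442.70
After Mar 10: 524 on hand, pool $10,631.89 (≈ $20.2899 each)
After Mar 11: 746 on hand, pool $15,049.69 (≈ $20.1738 each)
Mar 12, sell 272: 272/746 × $15,049.69 → $5,487.28
Total COGS = $5,868.91 + $5,442.70 + $5,487.28 = $16,798.89
Ending inventory (cost pool remaining) = $9,562.41

COGS = $16,798.89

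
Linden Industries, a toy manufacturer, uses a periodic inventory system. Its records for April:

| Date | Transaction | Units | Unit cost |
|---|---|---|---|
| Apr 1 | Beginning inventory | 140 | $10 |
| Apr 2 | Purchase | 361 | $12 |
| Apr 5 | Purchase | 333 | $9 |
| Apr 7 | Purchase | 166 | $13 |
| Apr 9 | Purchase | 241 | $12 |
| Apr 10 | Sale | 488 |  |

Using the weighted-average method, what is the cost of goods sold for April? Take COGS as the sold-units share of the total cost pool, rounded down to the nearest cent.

Apr 10, sell 488: 488/1241 × $13,779.00 → $5,418.33
Ending inventory (cost pool remaining) = $8,360.67

COGS = $5,418.33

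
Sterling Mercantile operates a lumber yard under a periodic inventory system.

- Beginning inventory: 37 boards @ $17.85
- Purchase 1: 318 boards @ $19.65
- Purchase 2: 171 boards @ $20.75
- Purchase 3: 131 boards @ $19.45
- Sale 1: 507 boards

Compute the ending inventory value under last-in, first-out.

Ending inventory = $2,880.90

Sale 1 (507) [LIFO — newest first]: 131 @ $19.45 + 171 @ $20.75 + 205 @ $19.65 = $10,124.45
Ending inventory: 37 @ $17.85 + 113 @ $19.65 = $2,880.90
Check: goods available $13,005.35 = COGS $10,124.45 + ending $2,880.90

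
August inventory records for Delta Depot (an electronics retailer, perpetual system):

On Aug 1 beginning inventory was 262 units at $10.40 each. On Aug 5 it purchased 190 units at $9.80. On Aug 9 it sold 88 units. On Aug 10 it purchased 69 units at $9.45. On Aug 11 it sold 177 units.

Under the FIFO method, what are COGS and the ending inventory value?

Aug 9, 88 sold [FIFO — oldest first]: 88 @ $10.40 = $915.20
Aug 11, 177 sold [FIFO — oldest first]: 174 @ $10.40 + 3 @ $9.80 = $1,839.00
Total COGS = $915.20 + $1,839.00 = $2,754.20
Ending inventory: 187 @ $9.80 + 69 @ $9.45 = $2,484.65

COGS = $2,754.20; ending inventory = $2,484.65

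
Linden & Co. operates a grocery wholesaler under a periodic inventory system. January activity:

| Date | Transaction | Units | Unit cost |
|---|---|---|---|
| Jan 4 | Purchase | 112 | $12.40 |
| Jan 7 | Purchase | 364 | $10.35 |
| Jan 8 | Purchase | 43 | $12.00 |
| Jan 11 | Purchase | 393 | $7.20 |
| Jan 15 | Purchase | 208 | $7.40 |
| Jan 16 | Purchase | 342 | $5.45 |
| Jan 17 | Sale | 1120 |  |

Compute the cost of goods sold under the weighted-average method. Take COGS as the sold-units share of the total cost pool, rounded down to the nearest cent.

COGS = $9,120.03

Jan 17, sell 1120: 1120/1462 × $11,904.90 → $9,120.03
Ending inventory (cost pool remaining) = $2,784.87
Check: goods available $11,904.90 = COGS $9,120.03 + ending $2,784.87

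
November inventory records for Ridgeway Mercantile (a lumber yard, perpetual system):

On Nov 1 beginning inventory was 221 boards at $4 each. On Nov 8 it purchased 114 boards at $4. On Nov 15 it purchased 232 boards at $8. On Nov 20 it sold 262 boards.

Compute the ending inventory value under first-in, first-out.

Ending inventory = $2,148

Nov 20, 262 sold [FIFO — oldest first]: 221 @ $4 + 41 @ $4 = $1,048
Ending inventory: 73 @ $4 + 232 @ $8 = $2,148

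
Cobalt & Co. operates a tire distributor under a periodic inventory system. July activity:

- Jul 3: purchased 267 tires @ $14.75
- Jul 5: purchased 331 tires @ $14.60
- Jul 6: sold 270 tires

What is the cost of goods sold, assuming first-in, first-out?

COGS = $3,982.05

Jul 6, 270 sold [FIFO — oldest first]: 267 @ $14.75 + 3 @ $14.60 = $3,982.05
Ending inventory: 328 @ $14.60 = $4,788.80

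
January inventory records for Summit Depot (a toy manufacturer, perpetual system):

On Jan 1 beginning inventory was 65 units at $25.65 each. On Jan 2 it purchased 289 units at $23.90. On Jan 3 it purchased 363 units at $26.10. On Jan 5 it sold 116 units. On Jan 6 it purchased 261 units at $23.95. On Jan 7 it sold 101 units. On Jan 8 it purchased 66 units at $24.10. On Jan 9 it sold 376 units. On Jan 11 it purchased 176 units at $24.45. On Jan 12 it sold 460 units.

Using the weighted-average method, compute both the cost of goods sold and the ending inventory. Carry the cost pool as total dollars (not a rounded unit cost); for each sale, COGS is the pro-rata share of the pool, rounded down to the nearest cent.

After Jan 1: 65 on hand, pool $1,667.25 (≈ $25.6500 each)
After Jan 2: 354 on hand, pool $8,574.35 (≈ $24.2213 each)
After Jan 3: 717 on hand, pool $18,048.65 (≈ $25.1725 each)
Jan 5, sell 116: 116/717 × $18,048.65 → $2,920.00
After Jan 6: 862 on hand, pool $21,379.60 (≈ $24.8023 each)
Jan 7, sell 101: 101/862 × $21,379.60 → $2,505.03
After Jan 8: 827 on hand, pool $20,465.17 (≈ $24.7463 each)
Jan 9, sell 376: 376/827 × $20,465.17 → $9,304.59
After Jan 11: 627 on hand, pool $15,463.78 (≈ $24.6631 each)
Jan 12, sell 460: 460/627 × $15,463.78 → $11,345.03
Total COGS = $2,920.00 + $2,505.03 + $9,304.59 + $11,345.03 = $26,074.65
Ending inventory (cost pool remaining) = $4,118.75

COGS = $26,074.65; ending inventory = $4,118.75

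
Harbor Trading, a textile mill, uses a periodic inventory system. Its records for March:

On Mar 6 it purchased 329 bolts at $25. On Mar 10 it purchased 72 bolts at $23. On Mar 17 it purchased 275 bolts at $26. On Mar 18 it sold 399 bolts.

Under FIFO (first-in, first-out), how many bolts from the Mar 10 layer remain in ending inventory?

Mar 18, 399 sold [FIFO — oldest first]: 329 @ $25 + 70 @ $23 = $9,835
Ending inventory: 2 @ $23 + 275 @ $26 = $7,196
Check: goods available $17,031 = COGS $9,835 + ending $7,196

2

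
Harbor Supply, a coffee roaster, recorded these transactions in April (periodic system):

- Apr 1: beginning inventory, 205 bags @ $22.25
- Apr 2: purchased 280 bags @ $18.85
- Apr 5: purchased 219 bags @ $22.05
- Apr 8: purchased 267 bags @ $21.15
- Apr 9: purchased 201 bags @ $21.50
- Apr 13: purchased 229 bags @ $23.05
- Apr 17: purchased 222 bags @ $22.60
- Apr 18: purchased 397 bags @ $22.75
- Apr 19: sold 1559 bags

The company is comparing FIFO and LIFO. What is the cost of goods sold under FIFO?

FIFO COGS: 205 @ $22.25 + 280 @ $18.85 + 219 @ $22.05 + 267 @ $21.15 + 201 @ $21.50 + 229 @ $23.05 + 158 @ $22.60 = $33,486.00
LIFO COGS: 397 @ $22.75 + 222 @ $22.60 + 229 @ $23.05 + 201 @ $21.50 + 267 @ $21.15 + 219 @ $22.05 + 24 @ $18.85 = $34,577.30

COGS = $33,486.00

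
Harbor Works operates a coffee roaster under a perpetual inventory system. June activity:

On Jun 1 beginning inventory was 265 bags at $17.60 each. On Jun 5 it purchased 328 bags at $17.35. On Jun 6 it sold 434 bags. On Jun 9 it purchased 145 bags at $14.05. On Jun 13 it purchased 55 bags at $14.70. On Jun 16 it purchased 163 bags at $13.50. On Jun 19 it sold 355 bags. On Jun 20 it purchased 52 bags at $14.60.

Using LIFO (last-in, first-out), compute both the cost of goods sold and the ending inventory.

Jun 6, 434 sold [LIFO — newest first]: 328 @ $17.35 + 106 @ $17.60 = $7,556.40
Jun 19, 355 sold [LIFO — newest first]: 163 @ $13.50 + 55 @ $14.70 + 137 @ $14.05 = $4,933.85
Total COGS = $7,556.40 + $4,933.85 = $12,490.25
Ending inventory: 159 @ $17.60 + 8 @ $14.05 + 52 @ $14.60 = $3,670.00

COGS = $12,490.25; ending inventory = $3,670.00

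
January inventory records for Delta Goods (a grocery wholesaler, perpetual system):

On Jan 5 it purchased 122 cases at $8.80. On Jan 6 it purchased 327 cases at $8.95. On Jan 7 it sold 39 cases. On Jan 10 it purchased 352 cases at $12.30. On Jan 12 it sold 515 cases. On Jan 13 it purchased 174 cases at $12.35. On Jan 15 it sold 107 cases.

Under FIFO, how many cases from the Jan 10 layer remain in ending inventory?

140

Jan 7, 39 sold [FIFO — oldest first]: 39 @ $8.80 = $343.20
Jan 12, 515 sold [FIFO — oldest first]: 83 @ $8.80 + 327 @ $8.95 + 105 @ $12.30 = $4,948.55
Jan 15, 107 sold [FIFO — oldest first]: 107 @ $12.30 = $1,316.10
Total COGS = $343.20 + $4,948.55 + $1,316.10 = $6,607.85
Ending inventory: 140 @ $12.30 + 174 @ $12.35 = $3,870.90
Check: goods available $10,478.75 = COGS $6,607.85 + ending $3,870.90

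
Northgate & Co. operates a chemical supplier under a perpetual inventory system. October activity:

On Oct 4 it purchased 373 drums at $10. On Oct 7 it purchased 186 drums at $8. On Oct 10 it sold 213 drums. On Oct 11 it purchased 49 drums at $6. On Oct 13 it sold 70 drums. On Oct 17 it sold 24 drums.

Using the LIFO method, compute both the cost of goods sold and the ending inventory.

COGS = $2,502; ending inventory = $3,010

Oct 10, 213 sold [LIFO — newest first]: 186 @ $8 + 27 @ $10 = $1,758
Oct 13, 70 sold [LIFO — newest first]: 49 @ $6 + 21 @ $10 = $504
Oct 17, 24 sold [LIFO — newest first]: 24 @ $10 = $240
Total COGS = $1,758 + $504 + $240 = $2,502
Ending inventory: 301 @ $10 = $3,010
Check: goods available $5,512 = COGS $2,502 + ending $3,010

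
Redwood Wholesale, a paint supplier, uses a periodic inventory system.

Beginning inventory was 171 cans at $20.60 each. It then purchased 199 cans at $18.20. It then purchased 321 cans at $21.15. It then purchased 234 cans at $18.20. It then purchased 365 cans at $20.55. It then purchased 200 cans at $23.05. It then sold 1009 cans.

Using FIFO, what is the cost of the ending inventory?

Sale 1 (1009) [FIFO — oldest first]: 171 @ $20.60 + 199 @ $18.20 + 321 @ $21.15 + 234 @ $18.20 + 84 @ $20.55 = $19,918.55
Ending inventory: 281 @ $20.55 + 200 @ $23.05 = $10,384.55

Ending inventory = $10,384.55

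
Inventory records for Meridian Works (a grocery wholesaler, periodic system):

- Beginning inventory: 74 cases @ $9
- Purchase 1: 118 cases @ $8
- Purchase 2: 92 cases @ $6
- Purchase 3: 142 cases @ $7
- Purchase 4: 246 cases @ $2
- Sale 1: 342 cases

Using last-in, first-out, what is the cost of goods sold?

COGS = $1,164

Sale 1 (342) [LIFO — newest first]: 246 @ $2 + 96 @ $7 = $1,164
Ending inventory: 74 @ $9 + 118 @ $8 + 92 @ $6 + 46 @ $7 = $2,484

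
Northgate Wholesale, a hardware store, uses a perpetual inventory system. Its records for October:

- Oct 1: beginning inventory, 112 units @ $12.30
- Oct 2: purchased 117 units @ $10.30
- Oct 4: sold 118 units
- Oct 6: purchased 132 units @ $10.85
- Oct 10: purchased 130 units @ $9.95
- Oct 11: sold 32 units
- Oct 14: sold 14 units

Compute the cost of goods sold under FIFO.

Oct 4, 118 sold [FIFO — oldest first]: 112 @ $12.30 + 6 @ $10.30 = $1,439.40
Oct 11, 32 sold [FIFO — oldest first]: 32 @ $10.30 = $329.60
Oct 14, 14 sold [FIFO — oldest first]: 14 @ $10.30 = $144.20
Total COGS = $1,439.40 + $329.60 + $144.20 = $1,913.20
Ending inventory: 65 @ $10.30 + 132 @ $10.85 + 130 @ $9.95 = $3,395.20

COGS = $1,913.20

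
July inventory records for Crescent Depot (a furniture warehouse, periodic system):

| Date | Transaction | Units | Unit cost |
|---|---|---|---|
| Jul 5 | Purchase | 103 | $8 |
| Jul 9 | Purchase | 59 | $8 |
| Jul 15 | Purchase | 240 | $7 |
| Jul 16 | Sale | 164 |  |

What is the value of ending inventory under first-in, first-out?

Ending inventory = $1,666

Jul 16, 164 sold [FIFO — oldest first]: 103 @ $8 + 59 @ $8 + 2 @ $7 = $1,310
Ending inventory: 238 @ $7 = $1,666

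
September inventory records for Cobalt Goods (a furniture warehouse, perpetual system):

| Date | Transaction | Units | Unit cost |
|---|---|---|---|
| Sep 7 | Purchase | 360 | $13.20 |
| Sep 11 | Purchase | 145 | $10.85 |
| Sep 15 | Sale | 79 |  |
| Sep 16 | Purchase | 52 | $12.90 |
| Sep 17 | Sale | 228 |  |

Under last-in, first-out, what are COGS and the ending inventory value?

COGS = $3,696.05; ending inventory = $3,300.00

Sep 15, 79 sold [LIFO — newest first]: 79 @ $10.85 = $857.15
Sep 17, 228 sold [LIFO — newest first]: 52 @ $12.90 + 66 @ $10.85 + 110 @ $13.20 = $2,838.90
Total COGS = $857.15 + $2,838.90 = $3,696.05
Ending inventory: 250 @ $13.20 = $3,300.00
Check: goods available $6,996.05 = COGS $3,696.05 + ending $3,300.00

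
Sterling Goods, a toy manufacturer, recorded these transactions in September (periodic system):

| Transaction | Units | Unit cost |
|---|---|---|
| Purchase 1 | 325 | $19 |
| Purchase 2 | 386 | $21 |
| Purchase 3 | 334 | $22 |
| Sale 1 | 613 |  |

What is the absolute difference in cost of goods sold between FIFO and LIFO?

FIFO COGS: 325 @ $19 + 288 @ $21 = $12,223
LIFO COGS: 334 @ $22 + 279 @ $21 = $13,207
Difference = |$12,223 − $13,207| = $984

$984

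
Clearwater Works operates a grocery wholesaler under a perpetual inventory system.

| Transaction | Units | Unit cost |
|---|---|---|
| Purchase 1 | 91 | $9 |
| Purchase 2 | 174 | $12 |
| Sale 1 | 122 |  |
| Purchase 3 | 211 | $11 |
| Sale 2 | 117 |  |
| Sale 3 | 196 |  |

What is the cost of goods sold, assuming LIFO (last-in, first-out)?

Sale 1 (122) [LIFO — newest first]: 122 @ $12 = $1,464
Sale 2 (117) [LIFO — newest first]: 117 @ $11 = $1,287
Sale 3 (196) [LIFO — newest first]: 94 @ $11 + 52 @ $12 + 50 @ $9 = $2,108
Total COGS = $1,464 + $1,287 + $2,108 = $4,859
Ending inventory: 41 @ $9 = $369

COGS = $4,859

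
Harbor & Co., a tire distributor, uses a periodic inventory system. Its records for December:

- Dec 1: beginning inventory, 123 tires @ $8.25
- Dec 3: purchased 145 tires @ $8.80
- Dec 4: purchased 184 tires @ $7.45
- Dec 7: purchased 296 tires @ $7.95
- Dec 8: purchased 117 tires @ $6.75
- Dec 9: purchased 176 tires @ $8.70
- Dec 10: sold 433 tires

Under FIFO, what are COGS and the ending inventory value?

COGS = $3,520.00; ending inventory = $4,815.70

Dec 10, 433 sold [FIFO — oldest first]: 123 @ $8.25 + 145 @ $8.80 + 165 @ $7.45 = $3,520.00
Ending inventory: 19 @ $7.45 + 296 @ $7.95 + 117 @ $6.75 + 176 @ $8.70 = $4,815.70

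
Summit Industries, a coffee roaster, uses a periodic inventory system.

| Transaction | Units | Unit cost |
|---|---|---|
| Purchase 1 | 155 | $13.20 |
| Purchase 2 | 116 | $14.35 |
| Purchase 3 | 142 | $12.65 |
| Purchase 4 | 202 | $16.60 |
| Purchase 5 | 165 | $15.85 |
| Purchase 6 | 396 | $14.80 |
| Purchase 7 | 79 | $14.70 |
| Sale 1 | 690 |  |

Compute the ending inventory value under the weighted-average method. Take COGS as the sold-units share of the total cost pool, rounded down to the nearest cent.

Ending inventory = $8,327.54

Sale 1, sell 690: 690/1255 × $18,497.45 → $10,169.91
Ending inventory (cost pool remaining) = $8,327.54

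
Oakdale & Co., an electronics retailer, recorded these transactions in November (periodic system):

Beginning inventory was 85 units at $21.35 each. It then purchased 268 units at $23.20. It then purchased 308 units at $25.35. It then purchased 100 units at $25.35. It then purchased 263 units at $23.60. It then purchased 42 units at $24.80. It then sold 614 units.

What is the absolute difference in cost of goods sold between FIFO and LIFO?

FIFO COGS: 85 @ $21.35 + 268 @ $23.20 + 261 @ $25.35 = $14,648.70
LIFO COGS: 42 @ $24.80 + 263 @ $23.60 + 100 @ $25.35 + 209 @ $25.35 = $15,081.55
Difference = |$14,648.70 − $15,081.55| = $432.85

$432.85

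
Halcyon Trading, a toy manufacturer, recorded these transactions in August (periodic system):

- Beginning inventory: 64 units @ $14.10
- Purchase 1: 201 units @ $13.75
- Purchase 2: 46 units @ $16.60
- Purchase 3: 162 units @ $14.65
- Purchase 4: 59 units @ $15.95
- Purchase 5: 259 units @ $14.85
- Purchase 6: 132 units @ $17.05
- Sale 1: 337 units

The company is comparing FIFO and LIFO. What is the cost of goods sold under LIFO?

FIFO COGS: 64 @ $14.10 + 201 @ $13.75 + 46 @ $16.60 + 26 @ $14.65 = $4,810.65
LIFO COGS: 132 @ $17.05 + 205 @ $14.85 = $5,294.85

COGS = $5,294.85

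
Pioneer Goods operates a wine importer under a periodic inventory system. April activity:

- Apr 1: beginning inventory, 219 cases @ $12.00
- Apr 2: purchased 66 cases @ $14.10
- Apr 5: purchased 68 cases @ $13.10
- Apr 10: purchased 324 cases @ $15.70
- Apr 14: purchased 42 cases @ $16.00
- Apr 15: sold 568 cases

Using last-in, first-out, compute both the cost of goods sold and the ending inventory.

COGS = $8,396.20; ending inventory = $1,812.00

Apr 15, 568 sold [LIFO — newest first]: 42 @ $16.00 + 324 @ $15.70 + 68 @ $13.10 + 66 @ $14.10 + 68 @ $12.00 = $8,396.20
Ending inventory: 151 @ $12.00 = $1,812.00
Check: goods available $10,208.20 = COGS $8,396.20 + ending $1,812.00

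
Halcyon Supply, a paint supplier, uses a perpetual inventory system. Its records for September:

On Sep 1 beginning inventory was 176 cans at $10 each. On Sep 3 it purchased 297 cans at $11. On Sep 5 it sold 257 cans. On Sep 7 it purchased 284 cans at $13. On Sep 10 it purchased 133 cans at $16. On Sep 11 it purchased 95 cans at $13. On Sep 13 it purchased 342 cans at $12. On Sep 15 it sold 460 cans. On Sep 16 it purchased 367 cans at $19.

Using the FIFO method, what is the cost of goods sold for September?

Sep 5, 257 sold [FIFO — oldest first]: 176 @ $10 + 81 @ $11 = $2,651
Sep 15, 460 sold [FIFO — oldest first]: 216 @ $11 + 244 @ $13 = $5,548
Total COGS = $2,651 + $5,548 = $8,199
Ending inventory: 40 @ $13 + 133 @ $16 + 95 @ $13 + 342 @ $12 + 367 @ $19 = $14,960

COGS = $8,199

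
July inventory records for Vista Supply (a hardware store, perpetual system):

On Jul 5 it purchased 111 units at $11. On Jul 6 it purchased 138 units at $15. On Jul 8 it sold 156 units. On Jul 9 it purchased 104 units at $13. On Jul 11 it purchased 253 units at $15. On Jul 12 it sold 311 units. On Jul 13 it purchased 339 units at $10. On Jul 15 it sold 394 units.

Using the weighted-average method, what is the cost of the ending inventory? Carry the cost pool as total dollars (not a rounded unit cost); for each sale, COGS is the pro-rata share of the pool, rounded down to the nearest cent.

After Jul 5: 111 on hand, pool $1,221.00 (≈ $11.0000 each)
After Jul 6: 249 on hand, pool $3,291.00 (≈ $13.2169 each)
Jul 8, sell 156: 156/249 × $3,291.00 → $2,061.83
After Jul 9: 197 on hand, pool $2,581.17 (≈ $13.1024 each)
After Jul 11: 450 on hand, pool $6,376.17 (≈ $14.1693 each)
Jul 12, sell 311: 311/450 × $6,376.17 → $4,406.64
After Jul 13: 478 on hand, pool $5,359.53 (≈ $11.2124 each)
Jul 15, sell 394: 394/478 × $5,359.53 → $4,417.68
Total COGS = $2,061.83 + $4,406.64 + $4,417.68 = $10,886.15
Ending inventory (cost pool remaining) = $941.85

Ending inventory = $941.85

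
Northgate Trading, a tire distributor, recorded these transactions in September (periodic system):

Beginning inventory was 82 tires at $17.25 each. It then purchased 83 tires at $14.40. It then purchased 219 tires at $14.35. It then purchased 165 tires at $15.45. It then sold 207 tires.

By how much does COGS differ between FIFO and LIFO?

FIFO COGS: 82 @ $17.25 + 83 @ $14.40 + 42 @ $14.35 = $3,212.40
LIFO COGS: 165 @ $15.45 + 42 @ $14.35 = $3,151.95
Difference = |$3,212.40 − $3,151.95| = $60.45

$60.45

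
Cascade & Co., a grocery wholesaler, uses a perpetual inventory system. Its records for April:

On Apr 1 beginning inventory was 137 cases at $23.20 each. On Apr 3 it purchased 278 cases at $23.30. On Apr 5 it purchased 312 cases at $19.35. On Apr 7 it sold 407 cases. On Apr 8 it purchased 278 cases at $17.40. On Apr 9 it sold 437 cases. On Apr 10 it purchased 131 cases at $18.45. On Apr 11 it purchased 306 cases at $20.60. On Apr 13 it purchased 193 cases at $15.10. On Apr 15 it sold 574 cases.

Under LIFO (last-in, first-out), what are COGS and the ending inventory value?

Apr 7, 407 sold [LIFO — newest first]: 312 @ $19.35 + 95 @ $23.30 = $8,250.70
Apr 9, 437 sold [LIFO — newest first]: 278 @ $17.40 + 159 @ $23.30 = $8,541.90
Apr 15, 574 sold [LIFO — newest first]: 193 @ $15.10 + 306 @ $20.60 + 75 @ $18.45 = $10,601.65
Total COGS = $8,250.70 + $8,541.90 + $10,601.65 = $27,394.25
Ending inventory: 137 @ $23.20 + 24 @ $23.30 + 56 @ $18.45 = $4,770.80
Check: goods available $32,165.05 = COGS $27,394.25 + ending $4,770.80

COGS = $27,394.25; ending inventory = $4,770.80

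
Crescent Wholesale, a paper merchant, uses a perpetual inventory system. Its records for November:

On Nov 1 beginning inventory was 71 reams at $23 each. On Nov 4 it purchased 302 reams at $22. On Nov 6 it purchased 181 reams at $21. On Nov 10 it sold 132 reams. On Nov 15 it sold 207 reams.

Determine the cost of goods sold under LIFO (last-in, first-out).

COGS = $7,277

Nov 10, 132 sold [LIFO — newest first]: 132 @ $21 = $2,772
Nov 15, 207 sold [LIFO — newest first]: 49 @ $21 + 158 @ $22 = $4,505
Total COGS = $2,772 + $4,505 = $7,277
Ending inventory: 71 @ $23 + 144 @ $22 = $4,801
Check: goods available $12,078 = COGS $7,277 + ending $4,801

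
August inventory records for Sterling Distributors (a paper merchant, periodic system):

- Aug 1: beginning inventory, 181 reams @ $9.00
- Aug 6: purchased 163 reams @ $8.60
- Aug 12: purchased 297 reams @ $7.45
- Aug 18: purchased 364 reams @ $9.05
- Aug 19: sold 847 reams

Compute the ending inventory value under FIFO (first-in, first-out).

Ending inventory = $1,429.90

Aug 19, 847 sold [FIFO — oldest first]: 181 @ $9.00 + 163 @ $8.60 + 297 @ $7.45 + 206 @ $9.05 = $7,107.75
Ending inventory: 158 @ $9.05 = $1,429.90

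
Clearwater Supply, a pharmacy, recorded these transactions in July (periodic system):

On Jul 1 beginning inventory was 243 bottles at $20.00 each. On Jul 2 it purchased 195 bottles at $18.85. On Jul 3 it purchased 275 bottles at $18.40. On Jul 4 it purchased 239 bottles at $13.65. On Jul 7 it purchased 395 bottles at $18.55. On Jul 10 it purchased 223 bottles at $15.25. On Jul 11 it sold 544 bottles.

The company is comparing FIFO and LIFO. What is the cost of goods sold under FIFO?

COGS = $10,486.15

FIFO COGS: 243 @ $20.00 + 195 @ $18.85 + 106 @ $18.40 = $10,486.15
LIFO COGS: 223 @ $15.25 + 321 @ $18.55 = $9,355.30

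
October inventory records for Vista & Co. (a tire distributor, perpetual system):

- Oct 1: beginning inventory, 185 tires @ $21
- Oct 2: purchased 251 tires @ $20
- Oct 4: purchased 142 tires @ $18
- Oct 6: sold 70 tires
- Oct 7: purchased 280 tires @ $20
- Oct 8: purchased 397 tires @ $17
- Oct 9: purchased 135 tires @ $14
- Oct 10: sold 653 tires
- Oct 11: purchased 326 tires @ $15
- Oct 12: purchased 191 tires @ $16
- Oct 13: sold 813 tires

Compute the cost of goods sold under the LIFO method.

COGS = $26,041

Oct 6, 70 sold [LIFO — newest first]: 70 @ $18 = $1,260
Oct 10, 653 sold [LIFO — newest first]: 135 @ $14 + 397 @ $17 + 121 @ $20 = $11,059
Oct 13, 813 sold [LIFO — newest first]: 191 @ $16 + 326 @ $15 + 159 @ $20 + 72 @ $18 + 65 @ $20 = $13,722
Total COGS = $1,260 + $11,059 + $13,722 = $26,041
Ending inventory: 185 @ $21 + 186 @ $20 = $7,605
Check: goods available $33,646 = COGS $26,041 + ending $7,605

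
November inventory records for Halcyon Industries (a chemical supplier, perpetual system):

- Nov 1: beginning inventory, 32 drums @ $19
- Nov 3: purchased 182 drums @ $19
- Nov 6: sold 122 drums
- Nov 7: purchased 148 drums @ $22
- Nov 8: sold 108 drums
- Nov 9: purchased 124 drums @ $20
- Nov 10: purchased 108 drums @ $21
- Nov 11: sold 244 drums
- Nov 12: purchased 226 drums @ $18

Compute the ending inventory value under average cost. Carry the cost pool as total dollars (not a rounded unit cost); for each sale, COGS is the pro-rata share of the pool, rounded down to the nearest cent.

After Nov 1: 32 on hand, pool $608.00 (≈ $19.0000 each)
After Nov 3: 214 on hand, pool $4,066.00 (≈ $19.0000 each)
Nov 6, sell 122: 122/214 × $4,066.00 → $2,318.00
After Nov 7: 240 on hand, pool $5,004.00 (≈ $20.8500 each)
Nov 8, sell 108: 108/240 × $5,004.00 → $2,251.80
After Nov 9: 256 on hand, pool $5,232.20 (≈ $20.4383 each)
After Nov 10: 364 on hand, pool $7,500.20 (≈ $20.6049 each)
Nov 11, sell 244: 244/364 × $7,500.20 → $5,027.60
After Nov 12: 346 on hand, pool $6,540.60 (≈ $18.9035 each)
Total COGS = $2,318.00 + $2,251.80 + $5,027.60 = $9,597.40
Ending inventory (cost pool remaining) = $6,540.60

Ending inventory = $6,540.60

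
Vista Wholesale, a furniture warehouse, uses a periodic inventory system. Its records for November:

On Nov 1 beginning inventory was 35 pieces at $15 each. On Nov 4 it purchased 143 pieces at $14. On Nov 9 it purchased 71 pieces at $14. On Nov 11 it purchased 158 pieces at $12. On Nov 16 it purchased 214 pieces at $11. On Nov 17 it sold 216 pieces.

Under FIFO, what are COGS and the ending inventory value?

Nov 17, 216 sold [FIFO — oldest first]: 35 @ $15 + 143 @ $14 + 38 @ $14 = $3,059
Ending inventory: 33 @ $14 + 158 @ $12 + 214 @ $11 = $4,712
Check: goods available $7,771 = COGS $3,059 + ending $4,712

COGS = $3,059; ending inventory = $4,712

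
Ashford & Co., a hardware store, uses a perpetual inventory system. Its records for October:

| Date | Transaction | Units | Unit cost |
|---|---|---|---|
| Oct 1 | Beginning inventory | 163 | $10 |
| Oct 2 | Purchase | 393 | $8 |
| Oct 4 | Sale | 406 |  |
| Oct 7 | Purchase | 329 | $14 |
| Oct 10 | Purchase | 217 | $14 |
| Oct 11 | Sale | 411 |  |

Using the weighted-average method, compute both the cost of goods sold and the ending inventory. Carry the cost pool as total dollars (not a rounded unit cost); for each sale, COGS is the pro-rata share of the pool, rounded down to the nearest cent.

After Oct 1: 163 on hand, pool $1,630.00 (≈ $10.0000 each)
After Oct 2: 556 on hand, pool $4,774.00 (≈ $8.5863 each)
Oct 4, sell 406: 406/556 × $4,774.00 → $3,486.05
After Oct 7: 479 on hand, pool $5,893.95 (≈ $12.3047 each)
After Oct 10: 696 on hand, pool $8,931.95 (≈ $12.8333 each)
Oct 11, sell 411: 411/696 × $8,931.95 → $5,274.47
Total COGS = $3,486.05 + $5,274.47 = $8,760.52
Ending inventory (cost pool remaining) = $3,657.48
Check: goods available $12,418.00 = COGS $8,760.52 + ending $3,657.48

COGS = $8,760.52; ending inventory = $3,657.48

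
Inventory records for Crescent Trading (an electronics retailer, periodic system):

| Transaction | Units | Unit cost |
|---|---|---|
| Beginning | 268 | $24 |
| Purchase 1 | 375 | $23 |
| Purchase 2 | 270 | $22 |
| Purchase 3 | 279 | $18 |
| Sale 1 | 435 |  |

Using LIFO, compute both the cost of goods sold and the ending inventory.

Sale 1 (435) [LIFO — newest first]: 279 @ $18 + 156 @ $22 = $8,454
Ending inventory: 268 @ $24 + 375 @ $23 + 114 @ $22 = $17,565

COGS = $8,454; ending inventory = $17,565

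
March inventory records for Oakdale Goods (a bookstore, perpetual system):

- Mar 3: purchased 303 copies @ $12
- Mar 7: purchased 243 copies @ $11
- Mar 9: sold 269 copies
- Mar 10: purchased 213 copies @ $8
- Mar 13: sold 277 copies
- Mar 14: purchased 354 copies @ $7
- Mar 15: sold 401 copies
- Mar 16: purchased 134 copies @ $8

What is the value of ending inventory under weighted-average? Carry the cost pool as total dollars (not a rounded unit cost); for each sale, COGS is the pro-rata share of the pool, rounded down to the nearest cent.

Ending inventory = $2,421.69

After Mar 3: 303 on hand, pool $3,636.00 (≈ $12.0000 each)
After Mar 7: 546 on hand, pool $6,309.00 (≈ $11.5549 each)
Mar 9, sell 269: 269/546 × $6,309.00 → $3,108.28
After Mar 10: 490 on hand, pool $4,904.72 (≈ $10.0096 each)
Mar 13, sell 277: 277/490 × $4,904.72 → $2,772.66
After Mar 14: 567 on hand, pool $4,610.06 (≈ $8.1306 each)
Mar 15, sell 401: 401/567 × $4,610.06 → $3,260.37
After Mar 16: 300 on hand, pool $2,421.69 (≈ $8.0723 each)
Total COGS = $3,108.28 + $2,772.66 + $3,260.37 = $9,141.31
Ending inventory (cost pool remaining) = $2,421.69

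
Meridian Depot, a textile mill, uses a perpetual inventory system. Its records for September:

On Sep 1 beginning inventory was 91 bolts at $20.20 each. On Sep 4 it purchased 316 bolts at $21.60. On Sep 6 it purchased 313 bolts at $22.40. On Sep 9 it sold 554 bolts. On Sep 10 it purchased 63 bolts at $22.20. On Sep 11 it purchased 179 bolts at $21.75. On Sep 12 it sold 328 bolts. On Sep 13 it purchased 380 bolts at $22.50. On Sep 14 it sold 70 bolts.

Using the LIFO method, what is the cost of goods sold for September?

Sep 9, 554 sold [LIFO — newest first]: 313 @ $22.40 + 241 @ $21.60 = $12,216.80
Sep 12, 328 sold [LIFO — newest first]: 179 @ $21.75 + 63 @ $22.20 + 75 @ $21.60 + 11 @ $20.20 = $7,134.05
Sep 14, 70 sold [LIFO — newest first]: 70 @ $22.50 = $1,575.00
Total COGS = $12,216.80 + $7,134.05 + $1,575.00 = $20,925.85
Ending inventory: 80 @ $20.20 + 310 @ $22.50 = $8,591.00

COGS = $20,925.85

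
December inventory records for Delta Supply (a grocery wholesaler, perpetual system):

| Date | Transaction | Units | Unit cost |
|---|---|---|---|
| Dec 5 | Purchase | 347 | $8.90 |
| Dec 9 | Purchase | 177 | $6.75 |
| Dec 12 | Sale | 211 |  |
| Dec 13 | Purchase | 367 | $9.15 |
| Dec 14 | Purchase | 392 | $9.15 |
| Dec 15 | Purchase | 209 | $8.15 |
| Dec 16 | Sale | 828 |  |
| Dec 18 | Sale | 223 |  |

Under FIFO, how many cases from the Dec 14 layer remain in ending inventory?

21

Dec 12, 211 sold [FIFO — oldest first]: 211 @ $8.90 = $1,877.90
Dec 16, 828 sold [FIFO — oldest first]: 136 @ $8.90 + 177 @ $6.75 + 367 @ $9.15 + 148 @ $9.15 = $7,117.40
Dec 18, 223 sold [FIFO — oldest first]: 223 @ $9.15 = $2,040.45
Total COGS = $1,877.90 + $7,117.40 + $2,040.45 = $11,035.75
Ending inventory: 21 @ $9.15 + 209 @ $8.15 = $1,895.50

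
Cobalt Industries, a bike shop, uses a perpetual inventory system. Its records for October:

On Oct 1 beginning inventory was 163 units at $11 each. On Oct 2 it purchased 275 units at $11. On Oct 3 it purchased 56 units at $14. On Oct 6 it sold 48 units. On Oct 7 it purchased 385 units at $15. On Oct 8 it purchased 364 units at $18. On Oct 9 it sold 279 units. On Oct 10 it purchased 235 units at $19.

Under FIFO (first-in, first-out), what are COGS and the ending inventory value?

Oct 6, 48 sold [FIFO — oldest first]: 48 @ $11 = $528
Oct 9, 279 sold [FIFO — oldest first]: 115 @ $11 + 164 @ $11 = $3,069
Total COGS = $528 + $3,069 = $3,597
Ending inventory: 111 @ $11 + 56 @ $14 + 385 @ $15 + 364 @ $18 + 235 @ $19 = $18,797
Check: goods available $22,394 = COGS $3,597 + ending $18,797

COGS = $3,597; ending inventory = $18,797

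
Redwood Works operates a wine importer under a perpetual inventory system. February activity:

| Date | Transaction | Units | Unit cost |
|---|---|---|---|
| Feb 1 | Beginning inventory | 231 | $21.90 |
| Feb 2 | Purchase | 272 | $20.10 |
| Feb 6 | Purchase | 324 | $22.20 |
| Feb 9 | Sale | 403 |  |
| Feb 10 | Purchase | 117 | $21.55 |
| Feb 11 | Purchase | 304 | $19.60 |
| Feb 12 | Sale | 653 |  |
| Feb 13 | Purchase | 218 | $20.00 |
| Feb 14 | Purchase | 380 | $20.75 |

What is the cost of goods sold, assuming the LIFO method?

Feb 9, 403 sold [LIFO — newest first]: 324 @ $22.20 + 79 @ $20.10 = $8,780.70
Feb 12, 653 sold [LIFO — newest first]: 304 @ $19.60 + 117 @ $21.55 + 193 @ $20.10 + 39 @ $21.90 = $13,213.15
Total COGS = $8,780.70 + $13,213.15 = $21,993.85
Ending inventory: 192 @ $21.90 + 218 @ $20.00 + 380 @ $20.75 = $16,449.80
Check: goods available $38,443.65 = COGS $21,993.85 + ending $16,449.80

COGS = $21,993.85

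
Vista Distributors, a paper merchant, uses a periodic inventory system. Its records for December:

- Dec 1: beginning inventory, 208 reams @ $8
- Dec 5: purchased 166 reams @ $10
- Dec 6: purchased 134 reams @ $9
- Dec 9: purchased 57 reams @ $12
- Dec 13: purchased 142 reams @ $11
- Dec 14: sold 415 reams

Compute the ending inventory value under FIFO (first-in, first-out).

Ending inventory = $3,083

Dec 14, 415 sold [FIFO — oldest first]: 208 @ $8 + 166 @ $10 + 41 @ $9 = $3,693
Ending inventory: 93 @ $9 + 57 @ $12 + 142 @ $11 = $3,083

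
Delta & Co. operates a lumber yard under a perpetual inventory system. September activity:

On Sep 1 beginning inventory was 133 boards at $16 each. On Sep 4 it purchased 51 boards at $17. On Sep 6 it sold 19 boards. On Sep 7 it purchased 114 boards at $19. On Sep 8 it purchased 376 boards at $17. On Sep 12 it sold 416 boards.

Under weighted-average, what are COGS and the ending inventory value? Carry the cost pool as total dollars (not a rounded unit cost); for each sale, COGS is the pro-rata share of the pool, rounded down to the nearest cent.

COGS = $7,450.32; ending inventory = $4,102.68

After Sep 1: 133 on hand, pool $2,128.00 (≈ $16.0000 each)
After Sep 4: 184 on hand, pool $2,995.00 (≈ $16.2772 each)
Sep 6, sell 19: 19/184 × $2,995.00 → $309.26
After Sep 7: 279 on hand, pool $4,851.74 (≈ $17.3897 each)
After Sep 8: 655 on hand, pool $11,243.74 (≈ $17.1660 each)
Sep 12, sell 416: 416/655 × $11,243.74 → $7,141.06
Total COGS = $309.26 + $7,141.06 = $7,450.32
Ending inventory (cost pool remaining) = $4,102.68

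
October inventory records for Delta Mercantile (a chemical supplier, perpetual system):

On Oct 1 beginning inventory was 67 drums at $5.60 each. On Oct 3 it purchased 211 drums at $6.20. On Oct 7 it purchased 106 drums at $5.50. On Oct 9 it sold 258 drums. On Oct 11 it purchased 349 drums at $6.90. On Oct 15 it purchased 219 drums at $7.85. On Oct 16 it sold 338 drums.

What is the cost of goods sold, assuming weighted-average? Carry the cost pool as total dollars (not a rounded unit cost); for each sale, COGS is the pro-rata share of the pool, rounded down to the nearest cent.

After Oct 1: 67 on hand, pool $375.20 (≈ $5.6000 each)
After Oct 3: 278 on hand, pool $1,683.40 (≈ $6.0554 each)
After Oct 7: 384 on hand, pool $2,266.40 (≈ $5.9021 each)
Oct 9, sell 258: 258/384 × $2,266.40 → $1,522.73
After Oct 11: 475 on hand, pool $3,151.77 (≈ $6.6353 each)
After Oct 15: 694 on hand, pool $4,870.92 (≈ $7.0186 each)
Oct 16, sell 338: 338/694 × $4,870.92 → $2,372.29
Total COGS = $1,522.73 + $2,372.29 = $3,895.02
Ending inventory (cost pool remaining) = $2,498.63
Check: goods available $6,393.65 = COGS $3,895.02 + ending $2,498.63

COGS = $3,895.02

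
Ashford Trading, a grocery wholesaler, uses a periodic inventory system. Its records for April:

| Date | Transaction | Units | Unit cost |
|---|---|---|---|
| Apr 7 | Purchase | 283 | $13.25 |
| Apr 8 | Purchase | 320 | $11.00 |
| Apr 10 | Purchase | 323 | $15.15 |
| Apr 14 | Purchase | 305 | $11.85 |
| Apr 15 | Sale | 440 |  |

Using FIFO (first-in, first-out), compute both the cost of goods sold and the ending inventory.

COGS = $5,476.75; ending inventory = $10,300.70

Apr 15, 440 sold [FIFO — oldest first]: 283 @ $13.25 + 157 @ $11.00 = $5,476.75
Ending inventory: 163 @ $11.00 + 323 @ $15.15 + 305 @ $11.85 = $10,300.70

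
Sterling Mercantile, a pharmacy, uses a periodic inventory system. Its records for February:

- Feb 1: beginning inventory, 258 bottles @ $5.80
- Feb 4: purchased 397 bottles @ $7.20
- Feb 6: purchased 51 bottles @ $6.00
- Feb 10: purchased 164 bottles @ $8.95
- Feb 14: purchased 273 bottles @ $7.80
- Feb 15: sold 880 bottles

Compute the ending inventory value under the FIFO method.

Feb 15, 880 sold [FIFO — oldest first]: 258 @ $5.80 + 397 @ $7.20 + 51 @ $6.00 + 164 @ $8.95 + 10 @ $7.80 = $6,206.60
Ending inventory: 263 @ $7.80 = $2,051.40

Ending inventory = $2,051.40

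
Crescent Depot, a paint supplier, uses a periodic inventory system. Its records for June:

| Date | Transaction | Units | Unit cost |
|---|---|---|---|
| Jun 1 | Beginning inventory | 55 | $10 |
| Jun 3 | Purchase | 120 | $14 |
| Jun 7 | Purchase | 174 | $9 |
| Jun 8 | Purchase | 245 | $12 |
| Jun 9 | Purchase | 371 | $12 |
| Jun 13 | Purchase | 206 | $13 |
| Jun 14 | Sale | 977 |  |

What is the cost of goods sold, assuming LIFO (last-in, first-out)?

Jun 14, 977 sold [LIFO — newest first]: 206 @ $13 + 371 @ $12 + 245 @ $12 + 155 @ $9 = $11,465
Ending inventory: 55 @ $10 + 120 @ $14 + 19 @ $9 = $2,401
Check: goods available $13,866 = COGS $11,465 + ending $2,401

COGS = $11,465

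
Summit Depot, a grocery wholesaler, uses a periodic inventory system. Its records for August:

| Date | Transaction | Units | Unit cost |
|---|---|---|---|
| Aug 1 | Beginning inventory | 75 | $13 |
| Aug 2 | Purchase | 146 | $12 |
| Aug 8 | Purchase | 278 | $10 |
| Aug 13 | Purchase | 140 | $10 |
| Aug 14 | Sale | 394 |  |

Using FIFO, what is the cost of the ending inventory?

Aug 14, 394 sold [FIFO — oldest first]: 75 @ $13 + 146 @ $12 + 173 @ $10 = $4,457
Ending inventory: 105 @ $10 + 140 @ $10 = $2,450

Ending inventory = $2,450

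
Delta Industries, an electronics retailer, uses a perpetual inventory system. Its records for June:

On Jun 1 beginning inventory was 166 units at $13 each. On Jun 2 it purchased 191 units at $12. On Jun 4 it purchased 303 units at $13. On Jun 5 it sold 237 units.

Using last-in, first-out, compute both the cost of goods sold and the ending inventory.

COGS = $3,081; ending inventory = $5,308

Jun 5, 237 sold [LIFO — newest first]: 237 @ $13 = $3,081
Ending inventory: 166 @ $13 + 191 @ $12 + 66 @ $13 = $5,308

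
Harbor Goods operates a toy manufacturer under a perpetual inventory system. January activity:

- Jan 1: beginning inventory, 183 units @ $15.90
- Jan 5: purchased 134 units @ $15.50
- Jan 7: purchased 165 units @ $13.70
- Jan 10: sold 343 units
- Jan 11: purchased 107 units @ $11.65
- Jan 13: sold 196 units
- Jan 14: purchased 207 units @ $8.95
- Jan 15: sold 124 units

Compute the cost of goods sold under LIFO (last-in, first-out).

Jan 10, 343 sold [LIFO — newest first]: 165 @ $13.70 + 134 @ $15.50 + 44 @ $15.90 = $5,037.10
Jan 13, 196 sold [LIFO — newest first]: 107 @ $11.65 + 89 @ $15.90 = $2,661.65
Jan 15, 124 sold [LIFO — newest first]: 124 @ $8.95 = $1,109.80
Total COGS = $5,037.10 + $2,661.65 + $1,109.80 = $8,808.55
Ending inventory: 50 @ $15.90 + 83 @ $8.95 = $1,537.85

COGS = $8,808.55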